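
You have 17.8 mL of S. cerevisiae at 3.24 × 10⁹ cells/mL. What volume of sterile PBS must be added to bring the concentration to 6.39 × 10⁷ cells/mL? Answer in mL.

V₂ = C₁V₁/C₂ = 3.24 × 10⁹ × 17.8 / 6.39 × 10⁷ = 903 mL.
Diluent to add = V₂ − V₁ = 903 − 17.8 = 885 mL.

885 mL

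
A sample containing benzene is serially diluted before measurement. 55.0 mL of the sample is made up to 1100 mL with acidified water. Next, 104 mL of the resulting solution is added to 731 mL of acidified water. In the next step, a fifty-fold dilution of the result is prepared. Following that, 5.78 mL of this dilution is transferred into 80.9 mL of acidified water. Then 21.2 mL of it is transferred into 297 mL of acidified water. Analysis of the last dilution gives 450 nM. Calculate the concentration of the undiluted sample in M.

Overall dilution factor = 20 × 8.029 × 50 × 15.00 × 15.01 = 1.81 × 10⁶.
Original = 450 nM × 1.81 × 10⁶ = 8.13 × 10⁸ nM = 0.813 M.

0.813 M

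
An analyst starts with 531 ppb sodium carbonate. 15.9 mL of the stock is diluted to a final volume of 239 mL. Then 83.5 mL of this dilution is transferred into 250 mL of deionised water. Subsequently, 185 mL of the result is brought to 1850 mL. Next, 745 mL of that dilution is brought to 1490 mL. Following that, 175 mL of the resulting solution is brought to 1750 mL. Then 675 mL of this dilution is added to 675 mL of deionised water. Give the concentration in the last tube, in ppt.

Overall dilution factor = 15.03 × 3.994 × 10 × 2 × 10 × 2 = 2.40 × 10⁴.
531 ppb / 2.40 × 10⁴ = 0.0221 ppb = 22.1 ppt.

22.1 ppt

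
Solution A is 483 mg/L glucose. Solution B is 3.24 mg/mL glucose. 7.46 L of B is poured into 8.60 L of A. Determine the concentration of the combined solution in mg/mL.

1.76 mg/mL

C_B = 3.24 mg/mL = 3240 mg/L.
C_mix = (C_A·V_A + C_B·V_B)/(V_A + V_B) = (483×8.60 + 3240×7.46) / 16.06 = 1764 mg/L = 1.76 mg/mL.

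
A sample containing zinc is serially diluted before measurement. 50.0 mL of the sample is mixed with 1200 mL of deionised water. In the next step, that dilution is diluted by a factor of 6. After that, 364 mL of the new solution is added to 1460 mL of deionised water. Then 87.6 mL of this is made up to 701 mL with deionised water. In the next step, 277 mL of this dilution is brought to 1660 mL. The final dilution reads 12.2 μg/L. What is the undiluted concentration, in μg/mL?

440 μg/mL

Overall dilution factor = 25 × 6 × 5.011 × 8.002 × 5.993 = 3.60 × 10⁴.
Original = 12.2 μg/L × 3.60 × 10⁴ = 4.40 × 10⁵ μg/L = 440 μg/mL.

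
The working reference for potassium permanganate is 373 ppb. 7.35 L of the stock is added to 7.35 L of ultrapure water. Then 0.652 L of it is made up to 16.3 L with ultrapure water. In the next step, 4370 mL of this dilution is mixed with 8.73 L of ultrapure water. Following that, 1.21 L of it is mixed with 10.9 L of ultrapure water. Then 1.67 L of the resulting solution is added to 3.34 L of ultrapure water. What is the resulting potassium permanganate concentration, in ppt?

Overall dilution factor = 2 × 25 × 2.998 × 10.01 × 3 = 4500.
373 ppb / 4500 = 0.0829 ppb = 82.9 ppt.

82.9 ppt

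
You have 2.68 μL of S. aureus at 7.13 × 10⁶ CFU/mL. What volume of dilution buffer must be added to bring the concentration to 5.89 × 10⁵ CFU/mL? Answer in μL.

V₂ = C₁V₁/C₂ = 7.13 × 10⁶ × 2.68 / 5.89 × 10⁵ = 32.4 μL.
Diluent to add = V₂ − V₁ = 32.4 − 2.68 = 29.8 μL.

29.8 μL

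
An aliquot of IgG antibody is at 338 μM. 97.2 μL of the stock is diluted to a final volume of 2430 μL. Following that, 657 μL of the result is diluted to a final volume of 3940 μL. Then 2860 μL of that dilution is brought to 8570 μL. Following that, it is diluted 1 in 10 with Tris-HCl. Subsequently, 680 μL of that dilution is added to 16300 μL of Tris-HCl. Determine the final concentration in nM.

Overall dilution factor = 25 × 5.997 × 2.997 × 10 × 24.97 = 1.12 × 10⁵.
338 μM / 1.12 × 10⁵ = 3.01 × 10⁻³ μM = 3.01 nM.

3.01 nM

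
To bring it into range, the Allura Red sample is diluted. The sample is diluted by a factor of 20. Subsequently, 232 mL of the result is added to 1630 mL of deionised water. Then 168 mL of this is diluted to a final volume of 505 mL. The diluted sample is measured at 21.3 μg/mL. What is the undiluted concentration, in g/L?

Overall dilution factor = 20 × 8.026 × 3.006 = 483.
Original = 21.3 μg/mL × 483 = 1.03 × 10⁴ μg/mL = 10.3 g/L.

10.3 g/L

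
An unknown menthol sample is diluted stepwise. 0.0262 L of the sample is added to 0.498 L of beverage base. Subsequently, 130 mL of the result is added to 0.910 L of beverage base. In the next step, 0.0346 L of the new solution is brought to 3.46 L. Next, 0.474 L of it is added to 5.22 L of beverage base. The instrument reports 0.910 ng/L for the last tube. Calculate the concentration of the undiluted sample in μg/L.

175 μg/L

Overall dilution factor = 20.01 × 8 × 100 × 12.01 = 1.92 × 10⁵.
Original = 0.910 ng/L × 1.92 × 10⁵ = 1.75 × 10⁵ ng/L = 175 μg/L.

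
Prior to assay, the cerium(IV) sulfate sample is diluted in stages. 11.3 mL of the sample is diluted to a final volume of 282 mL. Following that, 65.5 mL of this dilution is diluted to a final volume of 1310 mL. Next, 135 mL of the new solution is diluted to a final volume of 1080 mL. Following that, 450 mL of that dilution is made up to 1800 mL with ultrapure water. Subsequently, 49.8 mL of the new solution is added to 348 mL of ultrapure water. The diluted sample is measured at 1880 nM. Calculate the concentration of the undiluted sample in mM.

240 mM

Overall dilution factor = 24.96 × 20 × 8 × 4 × 7.988 = 1.28 × 10⁵.
Original = 1880 nM × 1.28 × 10⁵ = 2.40 × 10⁸ nM = 240 mM.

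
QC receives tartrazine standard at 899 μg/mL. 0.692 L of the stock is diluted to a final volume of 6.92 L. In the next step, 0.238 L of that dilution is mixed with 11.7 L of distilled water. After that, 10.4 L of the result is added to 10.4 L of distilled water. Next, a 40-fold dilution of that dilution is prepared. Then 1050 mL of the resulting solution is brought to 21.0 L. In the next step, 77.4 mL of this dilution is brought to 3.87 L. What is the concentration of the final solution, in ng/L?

Overall dilution factor = 10 × 50.16 × 2 × 40 × 20 × 50 = 4.01 × 10⁷.
899 μg/mL / 4.01 × 10⁷ = 2.24 × 10⁻⁵ μg/mL = 22.4 ng/L.

22.4 ng/L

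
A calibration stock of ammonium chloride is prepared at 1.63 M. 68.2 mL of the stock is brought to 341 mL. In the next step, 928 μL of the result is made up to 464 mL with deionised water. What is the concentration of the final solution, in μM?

652 μM

Overall dilution factor = 5 × 500 = 2500.
1.63 M / 2500 = 6.52 × 10⁻⁴ M = 652 μM.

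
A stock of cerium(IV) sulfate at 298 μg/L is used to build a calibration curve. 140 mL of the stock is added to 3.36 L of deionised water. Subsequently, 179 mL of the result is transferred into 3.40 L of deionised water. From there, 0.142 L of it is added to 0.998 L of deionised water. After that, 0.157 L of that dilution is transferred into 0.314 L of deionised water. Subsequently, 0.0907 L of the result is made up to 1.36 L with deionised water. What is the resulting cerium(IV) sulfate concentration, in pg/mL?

Overall dilution factor = 25 × 19.99 × 8.028 × 3 × 14.99 = 1.81 × 10⁵.
298 μg/L / 1.81 × 10⁵ = 1.65 × 10⁻³ μg/L = 1.65 pg/mL.

1.65 pg/mL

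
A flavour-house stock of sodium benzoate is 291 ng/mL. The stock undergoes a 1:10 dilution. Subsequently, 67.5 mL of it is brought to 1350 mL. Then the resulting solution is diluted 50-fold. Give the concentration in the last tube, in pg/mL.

Overall dilution factor = 10 × 20 × 50 = 1.00 × 10⁴.
291 ng/mL / 1.00 × 10⁴ = 0.0291 ng/mL = 29.1 pg/mL.

29.1 pg/mL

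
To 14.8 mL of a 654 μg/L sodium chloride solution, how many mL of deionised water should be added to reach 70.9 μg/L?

122 mL

V₂ = C₁V₁/C₂ = 654 × 14.8 / 70.9 = 137 mL.
Diluent to add = V₂ − V₁ = 137 − 14.8 = 122 mL.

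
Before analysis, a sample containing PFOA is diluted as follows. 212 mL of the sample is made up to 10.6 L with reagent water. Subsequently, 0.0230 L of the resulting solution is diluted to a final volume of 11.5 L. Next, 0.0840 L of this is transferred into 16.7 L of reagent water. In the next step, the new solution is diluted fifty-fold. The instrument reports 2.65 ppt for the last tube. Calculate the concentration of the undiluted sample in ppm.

662 ppm

Overall dilution factor = 50 × 500 × 199.8 × 50 = 2.50 × 10⁸.
Original = 2.65 ppt × 2.50 × 10⁸ = 6.62 × 10⁸ ppt = 662 ppm.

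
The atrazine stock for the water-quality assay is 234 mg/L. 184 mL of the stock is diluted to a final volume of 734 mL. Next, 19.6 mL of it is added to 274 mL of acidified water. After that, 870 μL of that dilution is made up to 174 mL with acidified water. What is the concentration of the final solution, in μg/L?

Overall dilution factor = 3.989 × 14.98 × 200 = 1.20 × 10⁴.
234 mg/L / 1.20 × 10⁴ = 0.0196 mg/L = 19.6 μg/L.

19.6 μg/L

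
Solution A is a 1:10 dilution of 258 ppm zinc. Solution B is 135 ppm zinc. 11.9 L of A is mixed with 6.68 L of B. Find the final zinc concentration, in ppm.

C_A = 258 ppm / 10 = 25.8 ppm.
C_mix = (C_A·V_A + C_B·V_B)/(V_A + V_B) = (25.8×11.9 + 135×6.68) / 18.58 = 65.1 ppm.

65.1 ppm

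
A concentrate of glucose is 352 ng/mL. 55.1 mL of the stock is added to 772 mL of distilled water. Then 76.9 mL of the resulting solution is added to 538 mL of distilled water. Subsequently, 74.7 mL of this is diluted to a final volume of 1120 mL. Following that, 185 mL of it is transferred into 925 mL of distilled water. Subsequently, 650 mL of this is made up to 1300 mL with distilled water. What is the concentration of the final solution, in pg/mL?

16.3 pg/mL

Overall dilution factor = 15.01 × 7.996 × 14.99 × 6 × 2 = 2.16 × 10⁴.
352 ng/mL / 2.16 × 10⁴ = 0.0163 ng/mL = 16.3 pg/mL.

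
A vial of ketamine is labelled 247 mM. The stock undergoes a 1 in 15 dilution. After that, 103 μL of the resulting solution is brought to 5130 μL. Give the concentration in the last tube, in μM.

Overall dilution factor = 15 × 49.81 = 747.
247 mM / 747 = 0.331 mM = 331 μM.

331 μM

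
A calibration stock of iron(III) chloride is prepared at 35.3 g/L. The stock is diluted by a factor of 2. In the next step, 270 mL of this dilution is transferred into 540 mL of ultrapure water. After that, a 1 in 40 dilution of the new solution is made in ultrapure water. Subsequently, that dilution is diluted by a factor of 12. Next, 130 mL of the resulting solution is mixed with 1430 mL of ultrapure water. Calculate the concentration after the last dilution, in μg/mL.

Overall dilution factor = 2 × 3 × 40 × 12 × 12 = 3.46 × 10⁴.
35.3 g/L / 3.46 × 10⁴ = 1.02 × 10⁻³ g/L = 1.02 μg/mL.

1.02 μg/mL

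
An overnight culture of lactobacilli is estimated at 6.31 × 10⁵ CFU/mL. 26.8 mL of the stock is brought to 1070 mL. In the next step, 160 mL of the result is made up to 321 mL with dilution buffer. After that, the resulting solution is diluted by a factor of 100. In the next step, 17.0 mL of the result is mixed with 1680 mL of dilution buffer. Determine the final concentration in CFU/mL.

0.789 CFU/mL

Overall dilution factor = 39.93 × 2.006 × 100 × 99.82 = 8.00 × 10⁵.
6.31 × 10⁵ CFU/mL / 8.00 × 10⁵ = 0.789 CFU/mL.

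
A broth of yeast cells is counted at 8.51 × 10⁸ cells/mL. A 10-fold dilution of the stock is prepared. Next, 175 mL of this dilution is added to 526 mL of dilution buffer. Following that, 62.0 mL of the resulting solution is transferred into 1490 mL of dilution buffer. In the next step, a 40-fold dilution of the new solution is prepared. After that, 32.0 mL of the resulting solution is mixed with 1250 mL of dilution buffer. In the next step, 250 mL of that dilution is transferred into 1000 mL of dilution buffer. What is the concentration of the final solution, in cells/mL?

Overall dilution factor = 10 × 4.006 × 25.03 × 40 × 40.06 × 5 = 8.03 × 10⁶.
8.51 × 10⁸ cells/mL / 8.03 × 10⁶ = 106 cells/mL.

106 cells/mL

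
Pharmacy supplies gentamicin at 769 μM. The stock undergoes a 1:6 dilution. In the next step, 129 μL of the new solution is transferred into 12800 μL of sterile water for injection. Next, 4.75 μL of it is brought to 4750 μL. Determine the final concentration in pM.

1280 pM

Overall dilution factor = 6 × 100.2 × 1000 = 6.01 × 10⁵.
769 μM / 6.01 × 10⁵ = 1.28 × 10⁻³ μM = 1280 pM.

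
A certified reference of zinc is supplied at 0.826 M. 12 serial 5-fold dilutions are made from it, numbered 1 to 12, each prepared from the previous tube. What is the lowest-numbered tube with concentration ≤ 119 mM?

Tube n has concentration 0.826 M / 5ⁿ.
Need 5ⁿ ≥ 0.826 M / 119 mM = 6.94, so n ≥ 1.20.
First such tube: n = 2.

tube 2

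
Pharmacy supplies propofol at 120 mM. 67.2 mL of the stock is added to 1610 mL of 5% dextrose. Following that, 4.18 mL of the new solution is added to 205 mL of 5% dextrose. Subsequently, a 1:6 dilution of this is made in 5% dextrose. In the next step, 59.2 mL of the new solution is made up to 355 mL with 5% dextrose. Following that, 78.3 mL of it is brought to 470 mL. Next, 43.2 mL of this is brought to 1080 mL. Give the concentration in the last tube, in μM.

0.0178 μM

Overall dilution factor = 24.96 × 50.04 × 6 × 5.997 × 6.003 × 25 = 6.74 × 10⁶.
120 mM / 6.74 × 10⁶ = 1.78 × 10⁻⁵ mM = 0.0178 μM.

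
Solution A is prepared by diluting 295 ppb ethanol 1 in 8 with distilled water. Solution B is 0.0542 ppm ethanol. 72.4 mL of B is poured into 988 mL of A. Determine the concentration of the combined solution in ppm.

0.0381 ppm

C_A = 295 ppb / 8 = 36.9 ppb.
C_B = 0.0542 ppm = 54.2 ppb.
C_mix = (C_A·V_A + C_B·V_B)/(V_A + V_B) = (36.9×988 + 54.2×72.4) / 1060 = 38.1 ppb = 0.0381 ppm.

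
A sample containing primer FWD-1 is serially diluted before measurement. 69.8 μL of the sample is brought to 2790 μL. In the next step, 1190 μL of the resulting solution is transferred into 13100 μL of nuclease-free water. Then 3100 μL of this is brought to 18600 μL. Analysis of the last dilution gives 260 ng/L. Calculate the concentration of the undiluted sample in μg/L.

749 μg/L

Overall dilution factor = 39.97 × 12.01 × 6 = 2880.
Original = 260 ng/L × 2880 = 7.49 × 10⁵ ng/L = 749 μg/L.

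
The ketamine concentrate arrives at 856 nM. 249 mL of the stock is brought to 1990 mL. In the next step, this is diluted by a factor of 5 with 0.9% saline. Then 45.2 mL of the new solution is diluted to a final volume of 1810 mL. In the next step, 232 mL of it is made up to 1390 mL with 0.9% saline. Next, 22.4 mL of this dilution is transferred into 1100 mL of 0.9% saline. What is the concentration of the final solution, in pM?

1.78 pM

Overall dilution factor = 7.992 × 5 × 40.04 × 5.991 × 50.11 = 4.80 × 10⁵.
856 nM / 4.80 × 10⁵ = 1.78 × 10⁻³ nM = 1.78 pM.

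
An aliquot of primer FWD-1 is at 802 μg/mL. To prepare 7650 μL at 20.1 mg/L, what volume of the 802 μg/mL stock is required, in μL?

192 μL

20.1 mg/L = 20.1 μg/mL.
V₁ = C₂V₂/C₁ = 20.1 × 7650 / 802 = 192 μL.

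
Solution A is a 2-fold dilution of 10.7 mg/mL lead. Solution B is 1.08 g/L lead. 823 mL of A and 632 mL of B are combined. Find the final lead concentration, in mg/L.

C_A = 10.7 mg/mL / 2 = 5.35 mg/mL.
C_B = 1.08 g/L = 1.08 mg/mL.
C_mix = (C_A·V_A + C_B·V_B)/(V_A + V_B) = (5.35×823 + 1.08×632) / 1455 = 3.50 mg/mL = 3500 mg/L.

3500 mg/L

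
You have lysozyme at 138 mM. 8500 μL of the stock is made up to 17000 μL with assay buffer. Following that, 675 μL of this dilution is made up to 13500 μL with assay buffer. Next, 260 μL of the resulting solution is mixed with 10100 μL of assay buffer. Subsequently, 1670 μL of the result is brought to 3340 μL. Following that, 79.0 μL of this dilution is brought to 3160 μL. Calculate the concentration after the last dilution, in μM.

1.08 μM

Overall dilution factor = 2 × 20 × 39.85 × 2 × 40 = 1.28 × 10⁵.
138 mM / 1.28 × 10⁵ = 1.08 × 10⁻³ mM = 1.08 μM.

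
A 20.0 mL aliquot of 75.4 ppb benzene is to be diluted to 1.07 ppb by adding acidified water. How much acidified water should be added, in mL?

V₂ = C₁V₁/C₂ = 75.4 × 20.0 / 1.07 = 1409 mL.
Diluent to add = V₂ − V₁ = 1409 − 20.0 = 1390 mL.

1390 mL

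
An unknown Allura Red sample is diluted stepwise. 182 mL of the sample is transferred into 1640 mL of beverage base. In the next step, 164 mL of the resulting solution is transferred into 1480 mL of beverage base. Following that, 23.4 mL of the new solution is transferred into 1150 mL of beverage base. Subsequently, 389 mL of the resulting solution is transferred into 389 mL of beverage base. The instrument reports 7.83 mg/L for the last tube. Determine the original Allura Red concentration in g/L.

78.8 g/L

Overall dilution factor = 10.01 × 10.02 × 50.15 × 2 = 1.01 × 10⁴.
Original = 7.83 mg/L × 1.01 × 10⁴ = 7.88 × 10⁴ mg/L = 78.8 g/L.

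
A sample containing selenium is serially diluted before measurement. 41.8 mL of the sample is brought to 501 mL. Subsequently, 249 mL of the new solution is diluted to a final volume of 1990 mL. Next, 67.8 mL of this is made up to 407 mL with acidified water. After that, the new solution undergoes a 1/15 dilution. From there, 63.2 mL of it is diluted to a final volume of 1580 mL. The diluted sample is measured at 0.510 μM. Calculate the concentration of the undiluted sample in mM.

Overall dilution factor = 11.99 × 7.992 × 6.003 × 15 × 25 = 2.16 × 10⁵.
Original = 0.510 μM × 2.16 × 10⁵ = 1.10 × 10⁵ μM = 110 mM.

110 mM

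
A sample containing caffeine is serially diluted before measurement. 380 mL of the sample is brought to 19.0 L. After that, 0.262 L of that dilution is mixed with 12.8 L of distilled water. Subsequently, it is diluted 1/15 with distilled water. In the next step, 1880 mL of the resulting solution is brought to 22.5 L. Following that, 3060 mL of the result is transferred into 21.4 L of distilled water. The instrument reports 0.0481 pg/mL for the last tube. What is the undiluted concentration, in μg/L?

Overall dilution factor = 50 × 49.85 × 15 × 11.97 × 7.993 = 3.58 × 10⁶.
Original = 0.0481 pg/mL × 3.58 × 10⁶ = 1.72 × 10⁵ pg/mL = 172 μg/L.

172 μg/L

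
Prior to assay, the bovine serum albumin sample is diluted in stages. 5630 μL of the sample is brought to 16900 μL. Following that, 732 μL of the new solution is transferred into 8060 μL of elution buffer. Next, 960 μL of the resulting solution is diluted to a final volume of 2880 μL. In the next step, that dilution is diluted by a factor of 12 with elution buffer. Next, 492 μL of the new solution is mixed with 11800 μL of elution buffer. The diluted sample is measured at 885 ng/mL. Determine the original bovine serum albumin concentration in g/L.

Overall dilution factor = 3.002 × 12.01 × 3 × 12 × 24.98 = 3.24 × 10⁴.
Original = 885 ng/mL × 3.24 × 10⁴ = 2.87 × 10⁷ ng/mL = 28.7 g/L.

28.7 g/L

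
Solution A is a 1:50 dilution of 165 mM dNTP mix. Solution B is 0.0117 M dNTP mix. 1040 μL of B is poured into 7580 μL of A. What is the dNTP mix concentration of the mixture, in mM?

4.31 mM

C_A = 165 mM / 50 = 3.30 mM.
C_B = 0.0117 M = 11.7 mM.
C_mix = (C_A·V_A + C_B·V_B)/(V_A + V_B) = (3.30×7580 + 11.7×1040) / 8620 = 4.31 mM.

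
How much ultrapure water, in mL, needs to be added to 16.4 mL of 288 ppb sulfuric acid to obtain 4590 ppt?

1010 mL

4590 ppt = 4.59 ppb.
V₂ = C₁V₁/C₂ = 288 × 16.4 / 4.59 = 1029 mL.
Diluent to add = V₂ − V₁ = 1029 − 16.4 = 1010 mL.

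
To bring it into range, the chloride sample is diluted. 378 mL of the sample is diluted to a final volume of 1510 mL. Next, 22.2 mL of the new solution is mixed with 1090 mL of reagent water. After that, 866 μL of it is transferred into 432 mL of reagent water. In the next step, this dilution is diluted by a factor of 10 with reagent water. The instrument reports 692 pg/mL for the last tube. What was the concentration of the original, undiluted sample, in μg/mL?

Overall dilution factor = 3.995 × 50.10 × 499.8 × 10 = 1.00 × 10⁶.
Original = 692 pg/mL × 1.00 × 10⁶ = 6.92 × 10⁸ pg/mL = 692 μg/mL.

692 μg/mL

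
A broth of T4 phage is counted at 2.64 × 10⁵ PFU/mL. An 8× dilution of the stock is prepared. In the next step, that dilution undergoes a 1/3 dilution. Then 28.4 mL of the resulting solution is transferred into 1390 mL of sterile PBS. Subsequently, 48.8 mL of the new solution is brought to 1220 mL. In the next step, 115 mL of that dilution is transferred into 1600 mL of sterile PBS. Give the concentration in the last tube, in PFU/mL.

Overall dilution factor = 8 × 3 × 49.94 × 25 × 14.91 = 4.47 × 10⁵.
2.64 × 10⁵ PFU/mL / 4.47 × 10⁵ = 0.591 PFU/mL.

0.591 PFU/mL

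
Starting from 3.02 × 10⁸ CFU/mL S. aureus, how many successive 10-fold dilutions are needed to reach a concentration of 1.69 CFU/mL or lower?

Need 10ⁿ ≥ 1.79 × 10⁸, so n ≥ log(1.79 × 10⁸)/log(10) = 8.25.
Minimum whole steps: n = 9.

9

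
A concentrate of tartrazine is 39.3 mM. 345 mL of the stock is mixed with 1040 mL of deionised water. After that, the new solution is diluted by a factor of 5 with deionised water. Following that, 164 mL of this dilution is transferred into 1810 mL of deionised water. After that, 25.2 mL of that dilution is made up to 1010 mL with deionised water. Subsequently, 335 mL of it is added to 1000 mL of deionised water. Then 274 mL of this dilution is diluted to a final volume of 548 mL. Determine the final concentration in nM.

Overall dilution factor = 4.014 × 5 × 12.04 × 40.08 × 3.985 × 2 = 7.72 × 10⁴.
39.3 mM / 7.72 × 10⁴ = 5.09 × 10⁻⁴ mM = 509 nM.

509 nM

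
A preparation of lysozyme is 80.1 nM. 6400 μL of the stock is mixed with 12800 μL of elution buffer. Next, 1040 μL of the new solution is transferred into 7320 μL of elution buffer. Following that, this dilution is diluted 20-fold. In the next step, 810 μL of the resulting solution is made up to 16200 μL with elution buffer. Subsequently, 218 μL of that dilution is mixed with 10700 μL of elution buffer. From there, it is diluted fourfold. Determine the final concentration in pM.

Overall dilution factor = 3 × 8.038 × 20 × 20 × 50.08 × 4 = 1.93 × 10⁶.
80.1 nM / 1.93 × 10⁶ = 4.15 × 10⁻⁵ nM = 0.0415 pM.

0.0415 pM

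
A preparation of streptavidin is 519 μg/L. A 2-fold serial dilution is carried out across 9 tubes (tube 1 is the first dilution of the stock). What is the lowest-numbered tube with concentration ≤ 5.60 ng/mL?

Tube n has concentration 519 μg/L / 2ⁿ.
Need 2ⁿ ≥ 519 μg/L / 5.60 ng/mL = 92.7, so n ≥ 6.53.
First such tube: n = 7.

tube 7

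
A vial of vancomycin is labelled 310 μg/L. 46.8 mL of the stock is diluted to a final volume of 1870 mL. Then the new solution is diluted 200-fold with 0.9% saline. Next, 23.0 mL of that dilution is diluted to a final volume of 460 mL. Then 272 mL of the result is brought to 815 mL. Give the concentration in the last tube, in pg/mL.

0.647 pg/mL

Overall dilution factor = 39.96 × 200 × 20 × 2.996 = 4.79 × 10⁵.
310 μg/L / 4.79 × 10⁵ = 6.47 × 10⁻⁴ μg/L = 0.647 pg/mL.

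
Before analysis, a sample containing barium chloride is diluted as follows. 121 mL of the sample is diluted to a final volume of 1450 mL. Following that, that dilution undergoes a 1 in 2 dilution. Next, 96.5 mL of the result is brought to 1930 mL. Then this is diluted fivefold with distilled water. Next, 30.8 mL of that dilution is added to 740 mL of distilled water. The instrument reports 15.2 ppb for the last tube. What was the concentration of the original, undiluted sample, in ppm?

912 ppm

Overall dilution factor = 11.98 × 2 × 20 × 5 × 25.03 = 6.00 × 10⁴.
Original = 15.2 ppb × 6.00 × 10⁴ = 9.12 × 10⁵ ppb = 912 ppm.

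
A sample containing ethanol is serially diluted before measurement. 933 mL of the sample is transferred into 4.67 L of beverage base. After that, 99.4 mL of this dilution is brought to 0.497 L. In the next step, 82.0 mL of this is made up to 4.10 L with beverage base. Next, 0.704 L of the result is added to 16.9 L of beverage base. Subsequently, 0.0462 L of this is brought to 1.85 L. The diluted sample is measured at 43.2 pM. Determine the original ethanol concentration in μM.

Overall dilution factor = 6.005 × 5 × 50 × 25.01 × 40.04 = 1.50 × 10⁶.
Original = 43.2 pM × 1.50 × 10⁶ = 6.49 × 10⁷ pM = 64.9 μM.

64.9 μM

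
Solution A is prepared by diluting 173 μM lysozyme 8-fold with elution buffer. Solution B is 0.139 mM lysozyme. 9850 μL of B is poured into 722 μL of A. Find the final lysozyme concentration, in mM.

0.131 mM

C_A = 173 μM / 8 = 21.6 μM.
C_B = 0.139 mM = 139 μM.
C_mix = (C_A·V_A + C_B·V_B)/(V_A + V_B) = (21.6×722 + 139×9850) / 10570 = 131 μM = 0.131 mM.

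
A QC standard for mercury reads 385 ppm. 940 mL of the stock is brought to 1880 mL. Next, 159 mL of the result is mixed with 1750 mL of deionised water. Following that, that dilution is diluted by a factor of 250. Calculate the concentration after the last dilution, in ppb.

Overall dilution factor = 2 × 12.01 × 250 = 6003.
385 ppm / 6003 = 0.0641 ppm = 64.1 ppb.

64.1 ppb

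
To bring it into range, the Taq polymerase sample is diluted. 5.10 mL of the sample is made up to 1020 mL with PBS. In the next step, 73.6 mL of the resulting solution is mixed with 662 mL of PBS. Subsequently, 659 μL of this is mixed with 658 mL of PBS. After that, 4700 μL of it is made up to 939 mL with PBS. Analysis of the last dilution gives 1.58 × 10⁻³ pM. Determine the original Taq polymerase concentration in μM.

Overall dilution factor = 200 × 9.995 × 999.5 × 199.8 = 3.99 × 10⁸.
Original = 1.58 × 10⁻³ pM × 3.99 × 10⁸ = 6.31 × 10⁵ pM = 0.631 μM.

0.631 μM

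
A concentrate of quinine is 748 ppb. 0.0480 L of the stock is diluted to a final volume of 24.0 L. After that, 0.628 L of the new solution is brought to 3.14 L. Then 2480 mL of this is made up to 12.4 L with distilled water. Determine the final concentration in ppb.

Overall dilution factor = 500 × 5 × 5 = 1.25 × 10⁴.
748 ppb / 1.25 × 10⁴ = 0.0598 ppb.

0.0598 ppb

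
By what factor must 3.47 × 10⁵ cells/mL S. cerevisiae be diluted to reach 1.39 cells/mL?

2.50 × 10⁵

Factor = C₀/C_target = 3.47 × 10⁵ cells/mL / 1.39 cells/mL = 2.50 × 10⁵.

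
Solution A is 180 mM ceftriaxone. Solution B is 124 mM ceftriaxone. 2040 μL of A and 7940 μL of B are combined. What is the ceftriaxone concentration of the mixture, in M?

C_mix = (C_A·V_A + C_B·V_B)/(V_A + V_B) = (180×2040 + 124×7940) / 9980 = 135 mM = 0.135 M.

0.135 M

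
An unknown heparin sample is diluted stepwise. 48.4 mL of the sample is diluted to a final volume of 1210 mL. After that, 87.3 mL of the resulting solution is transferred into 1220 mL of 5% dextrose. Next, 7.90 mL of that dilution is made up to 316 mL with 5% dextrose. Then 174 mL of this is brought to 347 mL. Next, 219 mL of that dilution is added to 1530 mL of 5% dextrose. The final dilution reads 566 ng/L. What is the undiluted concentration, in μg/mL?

Overall dilution factor = 25 × 14.97 × 40 × 1.994 × 7.986 = 2.38 × 10⁵.
Original = 566 ng/L × 2.38 × 10⁵ = 1.35 × 10⁸ ng/L = 135 μg/mL.

135 μg/mL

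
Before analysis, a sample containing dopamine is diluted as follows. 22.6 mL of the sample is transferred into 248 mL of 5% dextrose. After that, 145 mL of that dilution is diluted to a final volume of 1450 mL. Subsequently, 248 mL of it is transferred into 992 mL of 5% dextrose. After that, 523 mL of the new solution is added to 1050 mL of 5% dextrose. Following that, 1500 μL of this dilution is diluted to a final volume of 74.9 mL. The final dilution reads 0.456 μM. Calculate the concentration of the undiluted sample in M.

Overall dilution factor = 11.97 × 10 × 5 × 3.008 × 49.93 = 8.99 × 10⁴.
Original = 0.456 μM × 8.99 × 10⁴ = 4.10 × 10⁴ μM = 0.0410 M.

0.0410 M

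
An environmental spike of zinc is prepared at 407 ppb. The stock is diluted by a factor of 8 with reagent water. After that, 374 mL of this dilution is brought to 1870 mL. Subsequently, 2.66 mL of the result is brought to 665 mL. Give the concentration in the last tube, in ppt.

Overall dilution factor = 8 × 5 × 250 = 1.00 × 10⁴.
407 ppb / 1.00 × 10⁴ = 0.0407 ppb = 40.7 ppt.

40.7 ppt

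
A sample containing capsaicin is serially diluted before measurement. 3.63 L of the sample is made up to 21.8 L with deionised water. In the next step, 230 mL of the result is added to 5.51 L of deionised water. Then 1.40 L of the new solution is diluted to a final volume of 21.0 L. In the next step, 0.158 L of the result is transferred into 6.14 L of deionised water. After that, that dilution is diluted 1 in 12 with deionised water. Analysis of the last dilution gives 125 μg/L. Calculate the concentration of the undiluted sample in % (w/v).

13.4 % (w/v)

Overall dilution factor = 6.006 × 24.96 × 15 × 39.86 × 12 = 1.08 × 10⁶.
Original = 125 μg/L × 1.08 × 10⁶ = 1.34 × 10⁸ μg/L = 13.4 % (w/v).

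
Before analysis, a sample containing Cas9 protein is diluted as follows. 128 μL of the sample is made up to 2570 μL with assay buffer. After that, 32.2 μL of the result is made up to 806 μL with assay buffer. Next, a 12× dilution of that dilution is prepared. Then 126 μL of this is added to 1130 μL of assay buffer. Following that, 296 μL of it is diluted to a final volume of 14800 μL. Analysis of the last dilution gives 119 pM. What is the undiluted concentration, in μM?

358 μM

Overall dilution factor = 20.08 × 25.03 × 12 × 9.968 × 50 = 3.01 × 10⁶.
Original = 119 pM × 3.01 × 10⁶ = 3.58 × 10⁸ pM = 358 μM.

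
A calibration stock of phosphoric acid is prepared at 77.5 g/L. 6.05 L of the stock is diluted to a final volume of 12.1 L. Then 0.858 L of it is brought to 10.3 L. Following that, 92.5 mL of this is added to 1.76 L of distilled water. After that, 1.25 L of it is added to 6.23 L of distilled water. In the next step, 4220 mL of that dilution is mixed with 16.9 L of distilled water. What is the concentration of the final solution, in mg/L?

5.38 mg/L

Overall dilution factor = 2 × 12.00 × 20.03 × 5.984 × 5.005 = 1.44 × 10⁴.
77.5 g/L / 1.44 × 10⁴ = 5.38 × 10⁻³ g/L = 5.38 mg/L.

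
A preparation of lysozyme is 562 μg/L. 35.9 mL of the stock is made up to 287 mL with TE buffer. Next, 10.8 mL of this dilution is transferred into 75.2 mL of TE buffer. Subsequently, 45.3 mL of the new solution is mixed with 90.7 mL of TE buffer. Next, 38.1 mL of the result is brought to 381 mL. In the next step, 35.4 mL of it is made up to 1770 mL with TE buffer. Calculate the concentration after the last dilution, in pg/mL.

5.88 pg/mL

Overall dilution factor = 7.994 × 7.963 × 3.002 × 10 × 50 = 9.56 × 10⁴.
562 μg/L / 9.56 × 10⁴ = 5.88 × 10⁻³ μg/L = 5.88 pg/mL.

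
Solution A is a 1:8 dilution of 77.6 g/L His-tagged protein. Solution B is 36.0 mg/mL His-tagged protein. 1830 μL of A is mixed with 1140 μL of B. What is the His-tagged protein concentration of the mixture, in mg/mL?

19.8 mg/mL

C_A = 77.6 g/L / 8 = 9.70 g/L.
C_B = 36.0 mg/mL = 36.0 g/L.
C_mix = (C_A·V_A + C_B·V_B)/(V_A + V_B) = (9.70×1830 + 36.0×1140) / 2970 = 19.8 g/L = 19.8 mg/mL.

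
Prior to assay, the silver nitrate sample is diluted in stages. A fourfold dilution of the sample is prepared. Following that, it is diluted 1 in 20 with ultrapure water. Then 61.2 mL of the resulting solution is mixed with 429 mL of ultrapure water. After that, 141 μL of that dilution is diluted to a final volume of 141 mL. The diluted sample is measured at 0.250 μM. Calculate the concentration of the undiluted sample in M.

Overall dilution factor = 4 × 20 × 8.010 × 1000 = 6.41 × 10⁵.
Original = 0.250 μM × 6.41 × 10⁵ = 1.60 × 10⁵ μM = 0.160 M.

0.160 M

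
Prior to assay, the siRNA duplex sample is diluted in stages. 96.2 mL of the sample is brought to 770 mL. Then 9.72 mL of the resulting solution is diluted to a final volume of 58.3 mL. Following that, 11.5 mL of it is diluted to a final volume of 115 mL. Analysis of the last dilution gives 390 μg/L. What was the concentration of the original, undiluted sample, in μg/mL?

187 μg/mL

Overall dilution factor = 8.004 × 5.998 × 10 = 480.
Original = 390 μg/L × 480 = 1.87 × 10⁵ μg/L = 187 μg/mL.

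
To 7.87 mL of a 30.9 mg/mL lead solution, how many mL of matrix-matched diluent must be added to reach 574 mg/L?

416 mL

574 mg/L = 0.574 mg/mL.
V₂ = C₁V₁/C₂ = 30.9 × 7.87 / 0.574 = 424 mL.
Diluent to add = V₂ − V₁ = 424 − 7.87 = 416 mL.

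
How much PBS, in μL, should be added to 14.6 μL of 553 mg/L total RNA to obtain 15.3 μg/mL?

513 μL

15.3 μg/mL = 15.3 mg/L.
V₂ = C₁V₁/C₂ = 553 × 14.6 / 15.3 = 528 μL.
Diluent to add = V₂ − V₁ = 528 − 14.6 = 513 μL.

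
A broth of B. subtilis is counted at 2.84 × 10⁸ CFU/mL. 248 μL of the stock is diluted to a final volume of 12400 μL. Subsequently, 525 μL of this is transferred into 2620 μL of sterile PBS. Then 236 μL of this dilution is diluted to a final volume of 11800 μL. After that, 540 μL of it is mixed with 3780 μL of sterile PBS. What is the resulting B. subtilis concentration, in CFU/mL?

Overall dilution factor = 50 × 5.990 × 50 × 8 = 1.20 × 10⁵.
2.84 × 10⁸ CFU/mL / 1.20 × 10⁵ = 2370 CFU/mL.

2370 CFU/mL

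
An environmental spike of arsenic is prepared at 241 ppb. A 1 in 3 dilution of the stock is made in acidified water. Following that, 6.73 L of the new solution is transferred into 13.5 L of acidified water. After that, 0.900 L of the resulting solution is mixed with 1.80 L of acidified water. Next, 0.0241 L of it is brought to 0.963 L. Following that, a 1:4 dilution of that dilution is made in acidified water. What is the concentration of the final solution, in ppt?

55.7 ppt

Overall dilution factor = 3 × 3.006 × 3 × 39.96 × 4 = 4324.
241 ppb / 4324 = 0.0557 ppb = 55.7 ppt.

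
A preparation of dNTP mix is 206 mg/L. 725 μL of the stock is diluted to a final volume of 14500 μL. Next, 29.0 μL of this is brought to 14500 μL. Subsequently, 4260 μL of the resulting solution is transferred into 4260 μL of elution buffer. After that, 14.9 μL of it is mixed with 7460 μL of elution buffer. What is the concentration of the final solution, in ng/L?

Overall dilution factor = 20 × 500 × 2 × 501.7 = 1.00 × 10⁷.
206 mg/L / 1.00 × 10⁷ = 2.05 × 10⁻⁵ mg/L = 20.5 ng/L.

20.5 ng/L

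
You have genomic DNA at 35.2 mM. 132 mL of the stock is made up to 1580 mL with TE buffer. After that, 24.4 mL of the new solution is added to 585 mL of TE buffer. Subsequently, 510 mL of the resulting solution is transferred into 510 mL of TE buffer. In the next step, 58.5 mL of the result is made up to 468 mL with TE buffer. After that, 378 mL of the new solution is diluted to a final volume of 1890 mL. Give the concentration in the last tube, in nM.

Overall dilution factor = 11.97 × 24.98 × 2 × 8 × 5 = 2.39 × 10⁴.
35.2 mM / 2.39 × 10⁴ = 1.47 × 10⁻³ mM = 1470 nM.

1470 nM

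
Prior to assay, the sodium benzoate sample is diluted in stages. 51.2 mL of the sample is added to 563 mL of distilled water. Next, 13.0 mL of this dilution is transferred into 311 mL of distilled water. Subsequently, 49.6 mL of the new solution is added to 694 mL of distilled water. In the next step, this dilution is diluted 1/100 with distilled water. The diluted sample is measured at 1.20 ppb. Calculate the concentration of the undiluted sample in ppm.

538 ppm

Overall dilution factor = 12.00 × 24.92 × 14.99 × 100 = 4.48 × 10⁵.
Original = 1.20 ppb × 4.48 × 10⁵ = 5.38 × 10⁵ ppb = 538 ppm.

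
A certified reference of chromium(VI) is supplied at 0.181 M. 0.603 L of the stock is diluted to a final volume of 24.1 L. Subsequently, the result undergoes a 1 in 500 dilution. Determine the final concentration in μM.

9.06 μM

Overall dilution factor = 39.97 × 500 = 2.00 × 10⁴.
0.181 M / 2.00 × 10⁴ = 9.06 × 10⁻⁶ M = 9.06 μM.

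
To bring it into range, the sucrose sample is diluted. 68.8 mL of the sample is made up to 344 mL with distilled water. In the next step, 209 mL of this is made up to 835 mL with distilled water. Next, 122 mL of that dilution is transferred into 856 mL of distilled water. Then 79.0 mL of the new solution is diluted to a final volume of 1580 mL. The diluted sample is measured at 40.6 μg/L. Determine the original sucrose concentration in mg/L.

130 mg/L

Overall dilution factor = 5 × 3.995 × 8.016 × 20 = 3203.
Original = 40.6 μg/L × 3203 = 1.30 × 10⁵ μg/L = 130 mg/L.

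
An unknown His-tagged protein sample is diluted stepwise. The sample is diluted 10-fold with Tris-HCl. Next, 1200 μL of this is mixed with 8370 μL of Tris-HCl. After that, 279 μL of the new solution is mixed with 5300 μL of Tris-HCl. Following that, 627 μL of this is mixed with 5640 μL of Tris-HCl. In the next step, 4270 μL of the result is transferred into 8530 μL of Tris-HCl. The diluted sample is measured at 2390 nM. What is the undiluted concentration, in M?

Overall dilution factor = 10 × 7.975 × 20.00 × 9.995 × 2.998 = 4.78 × 10⁴.
Original = 2390 nM × 4.78 × 10⁴ = 1.14 × 10⁸ nM = 0.114 M.

0.114 M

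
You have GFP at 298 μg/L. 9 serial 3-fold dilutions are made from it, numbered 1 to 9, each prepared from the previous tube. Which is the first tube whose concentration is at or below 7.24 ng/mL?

tube 4

Tube n has concentration 298 μg/L / 3ⁿ.
Need 3ⁿ ≥ 298 μg/L / 7.24 ng/mL = 41.2, so n ≥ 3.38.
First such tube: n = 4.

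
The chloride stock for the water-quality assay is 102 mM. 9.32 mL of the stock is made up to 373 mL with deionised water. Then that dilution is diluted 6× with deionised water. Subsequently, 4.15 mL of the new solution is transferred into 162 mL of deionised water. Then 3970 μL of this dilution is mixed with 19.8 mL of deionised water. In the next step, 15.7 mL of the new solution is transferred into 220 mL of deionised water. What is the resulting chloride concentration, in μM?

0.118 μM

Overall dilution factor = 40.02 × 6 × 40.04 × 5.987 × 15.01 = 8.64 × 10⁵.
102 mM / 8.64 × 10⁵ = 1.18 × 10⁻⁴ mM = 0.118 μM.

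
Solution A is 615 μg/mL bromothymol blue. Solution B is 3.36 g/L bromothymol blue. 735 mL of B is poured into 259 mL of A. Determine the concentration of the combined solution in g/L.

C_B = 3.36 g/L = 3360 μg/mL.
C_mix = (C_A·V_A + C_B·V_B)/(V_A + V_B) = (615×259 + 3360×735) / 994.0 = 2645 μg/mL = 2.64 g/L.

2.64 g/L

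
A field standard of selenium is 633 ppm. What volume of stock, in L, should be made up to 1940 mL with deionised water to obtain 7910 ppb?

0.0242 L

7910 ppb = 7.91 ppm.
V₁ = C₂V₂/C₁ = 7.91 × 1940 / 633 = 24.2 mL = 0.0242 L.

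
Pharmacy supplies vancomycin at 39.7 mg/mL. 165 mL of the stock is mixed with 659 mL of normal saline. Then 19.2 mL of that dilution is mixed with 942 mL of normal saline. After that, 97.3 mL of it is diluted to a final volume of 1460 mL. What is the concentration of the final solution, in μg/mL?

Overall dilution factor = 4.994 × 50.06 × 15.01 = 3751.
39.7 mg/mL / 3751 = 0.0106 mg/mL = 10.6 μg/mL.

10.6 μg/mL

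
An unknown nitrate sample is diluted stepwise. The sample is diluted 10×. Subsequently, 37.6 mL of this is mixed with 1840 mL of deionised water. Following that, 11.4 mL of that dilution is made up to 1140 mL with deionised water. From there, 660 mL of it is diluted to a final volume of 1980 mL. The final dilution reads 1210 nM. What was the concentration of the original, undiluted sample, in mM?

181 mM

Overall dilution factor = 10 × 49.94 × 100 × 3 = 1.50 × 10⁵.
Original = 1210 nM × 1.50 × 10⁵ = 1.81 × 10⁸ nM = 181 mM.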